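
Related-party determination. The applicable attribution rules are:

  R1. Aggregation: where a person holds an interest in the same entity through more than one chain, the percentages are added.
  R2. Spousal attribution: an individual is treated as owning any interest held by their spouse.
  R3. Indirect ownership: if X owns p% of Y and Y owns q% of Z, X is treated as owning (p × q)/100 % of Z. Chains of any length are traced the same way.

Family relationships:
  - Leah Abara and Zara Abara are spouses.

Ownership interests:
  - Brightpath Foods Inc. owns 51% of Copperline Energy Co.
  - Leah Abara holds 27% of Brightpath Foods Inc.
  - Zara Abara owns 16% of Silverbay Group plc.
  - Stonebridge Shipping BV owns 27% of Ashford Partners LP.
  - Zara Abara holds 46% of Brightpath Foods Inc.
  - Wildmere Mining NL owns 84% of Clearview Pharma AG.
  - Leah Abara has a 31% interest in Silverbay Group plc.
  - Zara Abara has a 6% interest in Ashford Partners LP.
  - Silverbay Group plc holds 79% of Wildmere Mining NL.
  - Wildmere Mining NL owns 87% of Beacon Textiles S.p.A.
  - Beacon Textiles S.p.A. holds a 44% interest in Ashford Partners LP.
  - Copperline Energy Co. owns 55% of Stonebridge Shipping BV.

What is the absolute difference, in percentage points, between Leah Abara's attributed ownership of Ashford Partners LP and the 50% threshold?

By spousal attribution (R2), Leah Abara is treated as also owning Zara Abara's interest in Brightpath Foods Inc, giving 27% + 46% = 73%.
By spousal attribution (R2), Leah Abara is treated as also owning Zara Abara's interest in Silverbay Group plc, giving 31% + 16% = 47%.
By spousal attribution (R2), Leah Abara is treated as owning Zara Abara's 6% interest in Ashford Partners LP.
Chain via Brightpath Foods Inc. → Copperline Energy Co. → Stonebridge Shipping BV (R3): 73% × 51% × 55% × 27% = 5.528655% of Ashford Partners LP.
Chain via Silverbay Group plc → Wildmere Mining NL → Beacon Textiles S.p.A. (R3): 47% × 79% × 87% × 44% = 14.213364% of Ashford Partners LP.
Direct interest in Ashford Partners LP: 6%.
Aggregating (R1): 5.528655% + 14.213364% + 6% = 25.742019%.
25.742019% falls short of the 50% threshold by 24.257981 percentage points.

24.257981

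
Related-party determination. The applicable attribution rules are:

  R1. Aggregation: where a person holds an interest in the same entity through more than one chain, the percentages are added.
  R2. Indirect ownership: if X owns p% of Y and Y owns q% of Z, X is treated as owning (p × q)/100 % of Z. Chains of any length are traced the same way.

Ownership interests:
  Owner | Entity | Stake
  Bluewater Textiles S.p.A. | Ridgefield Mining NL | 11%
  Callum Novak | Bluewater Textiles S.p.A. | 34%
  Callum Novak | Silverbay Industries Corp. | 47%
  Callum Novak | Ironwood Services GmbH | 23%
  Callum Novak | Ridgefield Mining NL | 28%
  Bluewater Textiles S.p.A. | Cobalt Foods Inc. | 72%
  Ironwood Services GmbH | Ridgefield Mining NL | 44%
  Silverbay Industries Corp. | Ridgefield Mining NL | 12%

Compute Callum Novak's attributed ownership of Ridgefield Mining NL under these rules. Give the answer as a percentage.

Chain via Bluewater Textiles S.p.A. (R2): 34% × 11% = 3.74% of Ridgefield Mining NL.
Chain via Ironwood Services GmbH (R2): 23% × 44% = 10.12% of Ridgefield Mining NL.
Chain via Silverbay Industries Corp. (R2): 47% × 12% = 5.64% of Ridgefield Mining NL.
Direct interest in Ridgefield Mining NL: 28%.
Aggregating (R1): 3.74% + 10.12% + 5.64% + 28% = 47.5%.

47.5%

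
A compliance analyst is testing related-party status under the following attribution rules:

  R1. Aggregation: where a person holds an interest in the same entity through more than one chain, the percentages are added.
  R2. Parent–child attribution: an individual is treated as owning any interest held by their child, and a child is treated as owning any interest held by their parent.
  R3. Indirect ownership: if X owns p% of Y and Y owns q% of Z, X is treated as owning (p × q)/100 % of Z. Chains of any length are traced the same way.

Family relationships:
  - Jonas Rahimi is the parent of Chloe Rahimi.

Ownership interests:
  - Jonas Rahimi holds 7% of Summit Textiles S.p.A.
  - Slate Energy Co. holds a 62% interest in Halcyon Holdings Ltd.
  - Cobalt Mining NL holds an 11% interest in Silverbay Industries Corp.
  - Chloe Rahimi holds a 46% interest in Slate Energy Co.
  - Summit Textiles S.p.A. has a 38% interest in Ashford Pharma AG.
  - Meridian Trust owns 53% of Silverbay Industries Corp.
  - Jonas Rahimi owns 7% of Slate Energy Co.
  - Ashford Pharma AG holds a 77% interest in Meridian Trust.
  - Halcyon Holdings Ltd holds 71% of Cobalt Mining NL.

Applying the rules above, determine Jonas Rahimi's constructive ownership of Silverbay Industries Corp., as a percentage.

By parent–child attribution (R2), Jonas Rahimi is treated as also owning Chloe Rahimi's interest in Slate Energy Co, giving 7% + 46% = 53%.
Chain via Slate Energy Co. → Halcyon Holdings Ltd → Cobalt Mining NL (R3): 53% × 62% × 71% × 11% = 2.566366% of Silverbay Industries Corp.
Chain via Summit Textiles S.p.A. → Ashford Pharma AG → Meridian Trust (R3): 7% × 38% × 77% × 53% = 1.085546% of Silverbay Industries Corp.
Aggregating (R1): 2.566366% + 1.085546% = 3.651912%.

3.651912%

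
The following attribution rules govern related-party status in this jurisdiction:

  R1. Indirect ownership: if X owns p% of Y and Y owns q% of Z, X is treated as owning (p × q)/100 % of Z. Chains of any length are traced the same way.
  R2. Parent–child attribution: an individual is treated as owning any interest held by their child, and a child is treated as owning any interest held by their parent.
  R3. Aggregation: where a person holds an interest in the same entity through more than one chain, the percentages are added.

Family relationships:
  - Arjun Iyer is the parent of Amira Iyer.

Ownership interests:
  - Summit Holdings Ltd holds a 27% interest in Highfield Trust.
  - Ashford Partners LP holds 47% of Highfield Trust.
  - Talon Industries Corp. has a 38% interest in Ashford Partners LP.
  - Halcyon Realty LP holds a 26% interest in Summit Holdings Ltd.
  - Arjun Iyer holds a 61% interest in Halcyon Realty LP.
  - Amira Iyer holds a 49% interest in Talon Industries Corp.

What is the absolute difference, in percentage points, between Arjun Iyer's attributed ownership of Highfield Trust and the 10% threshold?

3.0336

By parent–child attribution (R2), Arjun Iyer is treated as owning Amira Iyer's 49% interest in Talon Industries Corp.
Chain via Halcyon Realty LP → Summit Holdings Ltd (R1): 61% × 26% × 27% = 4.2822% of Highfield Trust.
Chain via Talon Industries Corp. → Ashford Partners LP (R1): 49% × 38% × 47% = 8.7514% of Highfield Trust.
Aggregating (R3): 4.2822% + 8.7514% = 13.0336%.
13.0336% exceeds the 10% threshold by 3.0336 percentage points.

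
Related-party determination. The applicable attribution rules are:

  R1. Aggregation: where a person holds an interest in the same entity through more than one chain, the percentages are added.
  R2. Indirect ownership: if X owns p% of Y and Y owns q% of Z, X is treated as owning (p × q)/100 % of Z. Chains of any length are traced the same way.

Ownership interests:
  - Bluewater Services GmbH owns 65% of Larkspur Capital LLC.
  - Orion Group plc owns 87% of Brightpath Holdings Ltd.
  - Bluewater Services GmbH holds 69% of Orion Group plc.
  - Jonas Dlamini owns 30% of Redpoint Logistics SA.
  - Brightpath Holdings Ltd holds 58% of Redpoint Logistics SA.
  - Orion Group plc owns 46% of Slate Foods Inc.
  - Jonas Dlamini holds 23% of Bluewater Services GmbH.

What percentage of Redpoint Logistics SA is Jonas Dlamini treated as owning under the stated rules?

Chain via Bluewater Services GmbH → Orion Group plc → Brightpath Holdings Ltd (R2): 23% × 69% × 87% × 58% = 8.008002% of Redpoint Logistics SA.
Direct interest in Redpoint Logistics SA: 30%.
Aggregating (R1): 8.008002% + 30% = 38.008002%.

38.008002%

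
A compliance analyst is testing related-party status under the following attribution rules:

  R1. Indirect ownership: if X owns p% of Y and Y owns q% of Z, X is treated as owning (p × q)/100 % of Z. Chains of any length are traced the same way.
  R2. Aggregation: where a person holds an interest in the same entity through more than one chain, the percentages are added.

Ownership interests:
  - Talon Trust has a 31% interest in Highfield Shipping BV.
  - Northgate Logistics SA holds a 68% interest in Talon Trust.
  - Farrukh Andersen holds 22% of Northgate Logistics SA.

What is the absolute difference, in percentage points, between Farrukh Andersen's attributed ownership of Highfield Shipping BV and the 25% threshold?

20.3624

Chain via Northgate Logistics SA → Talon Trust (R1): 22% × 68% × 31% = 4.6376% of Highfield Shipping BV.
4.6376% falls short of the 25% threshold by 20.3624 percentage points.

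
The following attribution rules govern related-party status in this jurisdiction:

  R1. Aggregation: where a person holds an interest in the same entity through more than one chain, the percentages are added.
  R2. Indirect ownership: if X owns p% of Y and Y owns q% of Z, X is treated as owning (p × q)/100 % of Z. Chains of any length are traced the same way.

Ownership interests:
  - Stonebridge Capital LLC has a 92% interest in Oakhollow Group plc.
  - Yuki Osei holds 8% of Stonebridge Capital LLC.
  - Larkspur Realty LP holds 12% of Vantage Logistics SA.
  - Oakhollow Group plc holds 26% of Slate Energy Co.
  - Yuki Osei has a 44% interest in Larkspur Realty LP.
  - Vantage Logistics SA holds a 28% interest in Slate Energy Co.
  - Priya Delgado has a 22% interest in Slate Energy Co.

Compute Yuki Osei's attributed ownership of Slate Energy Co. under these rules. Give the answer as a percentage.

3.392%

Chain via Stonebridge Capital LLC → Oakhollow Group plc (R2): 8% × 92% × 26% = 1.9136% of Slate Energy Co.
Chain via Larkspur Realty LP → Vantage Logistics SA (R2): 44% × 12% × 28% = 1.4784% of Slate Energy Co.
Aggregating (R1): 1.9136% + 1.4784% = 3.392%.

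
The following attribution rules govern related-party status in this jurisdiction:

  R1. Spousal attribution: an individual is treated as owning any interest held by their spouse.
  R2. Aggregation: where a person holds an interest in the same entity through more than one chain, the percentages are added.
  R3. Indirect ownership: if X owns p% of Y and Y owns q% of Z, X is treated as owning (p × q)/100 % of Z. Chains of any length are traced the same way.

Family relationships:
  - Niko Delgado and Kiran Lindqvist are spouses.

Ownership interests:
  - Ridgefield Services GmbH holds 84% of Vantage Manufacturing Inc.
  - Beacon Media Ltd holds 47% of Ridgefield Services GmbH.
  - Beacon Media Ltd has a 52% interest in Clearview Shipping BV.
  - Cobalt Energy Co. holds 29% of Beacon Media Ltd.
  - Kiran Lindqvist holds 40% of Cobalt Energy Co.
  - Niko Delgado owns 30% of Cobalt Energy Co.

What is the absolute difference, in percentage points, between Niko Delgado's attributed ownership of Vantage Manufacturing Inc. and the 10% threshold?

By spousal attribution (R1), Niko Delgado is treated as also owning Kiran Lindqvist's interest in Cobalt Energy Co, giving 30% + 40% = 70%.
Chain via Cobalt Energy Co. → Beacon Media Ltd → Ridgefield Services GmbH (R3): 70% × 29% × 47% × 84% = 8.01444% of Vantage Manufacturing Inc.
8.01444% falls short of the 10% threshold by 1.98556 percentage points.

1.98556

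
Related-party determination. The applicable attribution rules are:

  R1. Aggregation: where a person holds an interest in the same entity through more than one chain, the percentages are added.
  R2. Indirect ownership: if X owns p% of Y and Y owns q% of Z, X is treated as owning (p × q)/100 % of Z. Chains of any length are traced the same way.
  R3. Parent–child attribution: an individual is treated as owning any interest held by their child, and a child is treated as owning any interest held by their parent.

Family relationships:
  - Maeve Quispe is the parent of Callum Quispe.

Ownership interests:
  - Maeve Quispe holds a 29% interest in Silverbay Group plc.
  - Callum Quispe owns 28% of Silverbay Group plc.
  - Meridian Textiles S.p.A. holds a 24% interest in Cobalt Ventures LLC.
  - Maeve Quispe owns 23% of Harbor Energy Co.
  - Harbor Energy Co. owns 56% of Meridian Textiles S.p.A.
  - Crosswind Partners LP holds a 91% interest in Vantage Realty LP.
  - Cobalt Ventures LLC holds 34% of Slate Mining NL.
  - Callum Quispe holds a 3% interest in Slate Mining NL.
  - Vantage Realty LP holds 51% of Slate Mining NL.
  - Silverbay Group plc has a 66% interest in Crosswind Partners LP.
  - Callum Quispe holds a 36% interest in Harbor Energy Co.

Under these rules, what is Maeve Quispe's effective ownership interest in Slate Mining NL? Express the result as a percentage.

23.155506%

By parent–child attribution (R3), Maeve Quispe is treated as also owning Callum Quispe's interest in Harbor Energy Co, giving 23% + 36% = 59%.
By parent–child attribution (R3), Maeve Quispe is treated as also owning Callum Quispe's interest in Silverbay Group plc, giving 29% + 28% = 57%.
By parent–child attribution (R3), Maeve Quispe is treated as owning Callum Quispe's 3% interest in Slate Mining NL.
Chain via Harbor Energy Co. → Meridian Textiles S.p.A. → Cobalt Ventures LLC (R2): 59% × 56% × 24% × 34% = 2.696064% of Slate Mining NL.
Chain via Silverbay Group plc → Crosswind Partners LP → Vantage Realty LP (R2): 57% × 66% × 91% × 51% = 17.459442% of Slate Mining NL.
Direct interest in Slate Mining NL: 3%.
Aggregating (R1): 2.696064% + 17.459442% + 3% = 23.155506%.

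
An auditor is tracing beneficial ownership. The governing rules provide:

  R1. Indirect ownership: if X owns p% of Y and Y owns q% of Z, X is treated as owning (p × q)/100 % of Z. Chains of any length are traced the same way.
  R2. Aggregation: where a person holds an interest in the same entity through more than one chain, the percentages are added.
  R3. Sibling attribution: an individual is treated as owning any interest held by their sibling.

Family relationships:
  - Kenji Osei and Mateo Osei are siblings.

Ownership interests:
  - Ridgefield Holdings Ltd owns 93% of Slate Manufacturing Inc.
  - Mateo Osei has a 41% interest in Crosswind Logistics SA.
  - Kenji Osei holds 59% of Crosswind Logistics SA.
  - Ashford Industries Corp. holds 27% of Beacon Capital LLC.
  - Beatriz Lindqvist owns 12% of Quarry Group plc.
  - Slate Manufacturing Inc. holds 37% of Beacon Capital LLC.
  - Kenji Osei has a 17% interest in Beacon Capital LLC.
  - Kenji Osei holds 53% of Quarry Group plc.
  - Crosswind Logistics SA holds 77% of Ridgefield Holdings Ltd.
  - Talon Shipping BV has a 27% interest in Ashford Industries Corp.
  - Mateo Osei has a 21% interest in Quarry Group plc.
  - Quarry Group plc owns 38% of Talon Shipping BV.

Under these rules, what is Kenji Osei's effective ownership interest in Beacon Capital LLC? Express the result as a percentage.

By sibling attribution (R3), Kenji Osei is treated as also owning Mateo Osei's interest in Crosswind Logistics SA, giving 59% + 41% = 100%.
By sibling attribution (R3), Kenji Osei is treated as also owning Mateo Osei's interest in Quarry Group plc, giving 53% + 21% = 74%.
Chain via Crosswind Logistics SA → Ridgefield Holdings Ltd → Slate Manufacturing Inc. (R1): 100% × 77% × 93% × 37% = 26.4957% of Beacon Capital LLC.
Chain via Quarry Group plc → Talon Shipping BV → Ashford Industries Corp. (R1): 74% × 38% × 27% × 27% = 2.049948% of Beacon Capital LLC.
Direct interest in Beacon Capital LLC: 17%.
Aggregating (R2): 26.4957% + 2.049948% + 17% = 45.545648%.

45.545648%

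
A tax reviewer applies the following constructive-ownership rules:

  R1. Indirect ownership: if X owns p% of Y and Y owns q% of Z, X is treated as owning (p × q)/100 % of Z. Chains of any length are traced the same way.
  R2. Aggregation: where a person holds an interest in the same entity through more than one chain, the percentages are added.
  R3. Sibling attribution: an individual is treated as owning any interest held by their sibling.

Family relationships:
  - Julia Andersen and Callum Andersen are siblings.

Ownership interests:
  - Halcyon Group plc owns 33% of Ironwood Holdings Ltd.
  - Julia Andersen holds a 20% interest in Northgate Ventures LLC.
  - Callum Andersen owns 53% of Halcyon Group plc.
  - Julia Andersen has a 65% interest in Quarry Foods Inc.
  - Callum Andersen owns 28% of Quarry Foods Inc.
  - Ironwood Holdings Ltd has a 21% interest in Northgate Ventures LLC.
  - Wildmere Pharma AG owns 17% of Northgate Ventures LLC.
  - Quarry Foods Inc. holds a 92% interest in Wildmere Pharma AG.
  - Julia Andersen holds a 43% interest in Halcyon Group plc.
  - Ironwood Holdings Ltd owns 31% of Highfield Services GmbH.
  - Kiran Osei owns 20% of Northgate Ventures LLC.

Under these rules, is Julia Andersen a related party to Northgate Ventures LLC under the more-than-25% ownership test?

By sibling attribution (R3), Julia Andersen is treated as also owning Callum Andersen's interest in Halcyon Group plc, giving 43% + 53% = 96%.
By sibling attribution (R3), Julia Andersen is treated as also owning Callum Andersen's interest in Quarry Foods Inc, giving 65% + 28% = 93%.
Chain via Halcyon Group plc → Ironwood Holdings Ltd (R1): 96% × 33% × 21% = 6.6528% of Northgate Ventures LLC.
Chain via Quarry Foods Inc. → Wildmere Pharma AG (R1): 93% × 92% × 17% = 14.5452% of Northgate Ventures LLC.
Direct interest in Northgate Ventures LLC: 20%.
Aggregating (R2): 6.6528% + 14.5452% + 20% = 41.198%.
41.198% exceeds the 25% threshold, so Julia is a related party to Northgate Ventures LLC.

Yes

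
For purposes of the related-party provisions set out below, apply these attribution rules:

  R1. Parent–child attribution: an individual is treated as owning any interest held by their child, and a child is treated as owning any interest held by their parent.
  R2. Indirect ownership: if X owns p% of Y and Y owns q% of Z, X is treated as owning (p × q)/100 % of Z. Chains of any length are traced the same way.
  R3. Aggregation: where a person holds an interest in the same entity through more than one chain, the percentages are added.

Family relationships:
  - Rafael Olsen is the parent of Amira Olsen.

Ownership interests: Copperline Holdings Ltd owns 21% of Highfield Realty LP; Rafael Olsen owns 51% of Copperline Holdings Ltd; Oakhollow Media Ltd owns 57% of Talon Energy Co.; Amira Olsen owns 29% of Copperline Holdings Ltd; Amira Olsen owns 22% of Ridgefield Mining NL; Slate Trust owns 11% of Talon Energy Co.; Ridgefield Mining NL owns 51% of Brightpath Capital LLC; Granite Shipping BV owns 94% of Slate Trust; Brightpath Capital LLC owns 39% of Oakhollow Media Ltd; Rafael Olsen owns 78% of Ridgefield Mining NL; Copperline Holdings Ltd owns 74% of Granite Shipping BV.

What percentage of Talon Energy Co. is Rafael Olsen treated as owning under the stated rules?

17.45858%

By parent–child attribution (R1), Rafael Olsen is treated as also owning Amira Olsen's interest in Copperline Holdings Ltd, giving 51% + 29% = 80%.
By parent–child attribution (R1), Rafael Olsen is treated as also owning Amira Olsen's interest in Ridgefield Mining NL, giving 78% + 22% = 100%.
Chain via Copperline Holdings Ltd → Granite Shipping BV → Slate Trust (R2): 80% × 74% × 94% × 11% = 6.12128% of Talon Energy Co.
Chain via Ridgefield Mining NL → Brightpath Capital LLC → Oakhollow Media Ltd (R2): 100% × 51% × 39% × 57% = 11.3373% of Talon Energy Co.
Aggregating (R3): 6.12128% + 11.3373% = 17.45858%.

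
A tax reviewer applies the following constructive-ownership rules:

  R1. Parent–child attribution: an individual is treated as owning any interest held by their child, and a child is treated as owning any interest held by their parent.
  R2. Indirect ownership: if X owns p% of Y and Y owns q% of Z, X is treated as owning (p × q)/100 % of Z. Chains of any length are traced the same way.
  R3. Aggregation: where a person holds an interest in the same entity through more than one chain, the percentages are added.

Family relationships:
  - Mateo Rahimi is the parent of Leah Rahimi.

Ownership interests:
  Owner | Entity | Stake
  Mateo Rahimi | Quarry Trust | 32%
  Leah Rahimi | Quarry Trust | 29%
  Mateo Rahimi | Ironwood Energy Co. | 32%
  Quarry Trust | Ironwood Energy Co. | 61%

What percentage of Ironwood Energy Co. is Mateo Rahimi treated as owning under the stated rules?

69.21%

By parent–child attribution (R1), Mateo Rahimi is treated as also owning Leah Rahimi's interest in Quarry Trust, giving 32% + 29% = 61%.
Chain via Quarry Trust (R2): 61% × 61% = 37.21% of Ironwood Energy Co.
Direct interest in Ironwood Energy Co: 32%.
Aggregating (R3): 37.21% + 32% = 69.21%.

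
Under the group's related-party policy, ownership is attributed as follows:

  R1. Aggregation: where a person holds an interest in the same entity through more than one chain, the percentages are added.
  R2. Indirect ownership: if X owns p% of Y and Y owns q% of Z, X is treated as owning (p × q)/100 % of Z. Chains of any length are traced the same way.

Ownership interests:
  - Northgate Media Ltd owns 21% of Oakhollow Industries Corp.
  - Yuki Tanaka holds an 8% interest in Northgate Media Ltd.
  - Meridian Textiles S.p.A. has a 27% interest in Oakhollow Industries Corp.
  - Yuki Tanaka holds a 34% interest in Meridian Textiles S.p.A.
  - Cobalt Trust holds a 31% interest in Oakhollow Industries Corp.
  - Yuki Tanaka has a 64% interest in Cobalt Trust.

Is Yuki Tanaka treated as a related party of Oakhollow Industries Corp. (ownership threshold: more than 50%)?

No

Chain via Northgate Media Ltd (R2): 8% × 21% = 1.68% of Oakhollow Industries Corp.
Chain via Meridian Textiles S.p.A. (R2): 34% × 27% = 9.18% of Oakhollow Industries Corp.
Chain via Cobalt Trust (R2): 64% × 31% = 19.84% of Oakhollow Industries Corp.
Aggregating (R1): 1.68% + 9.18% + 19.84% = 30.7%.
30.7% does not exceed the 50% threshold, so Yuki is not a related party to Oakhollow Industries Corp.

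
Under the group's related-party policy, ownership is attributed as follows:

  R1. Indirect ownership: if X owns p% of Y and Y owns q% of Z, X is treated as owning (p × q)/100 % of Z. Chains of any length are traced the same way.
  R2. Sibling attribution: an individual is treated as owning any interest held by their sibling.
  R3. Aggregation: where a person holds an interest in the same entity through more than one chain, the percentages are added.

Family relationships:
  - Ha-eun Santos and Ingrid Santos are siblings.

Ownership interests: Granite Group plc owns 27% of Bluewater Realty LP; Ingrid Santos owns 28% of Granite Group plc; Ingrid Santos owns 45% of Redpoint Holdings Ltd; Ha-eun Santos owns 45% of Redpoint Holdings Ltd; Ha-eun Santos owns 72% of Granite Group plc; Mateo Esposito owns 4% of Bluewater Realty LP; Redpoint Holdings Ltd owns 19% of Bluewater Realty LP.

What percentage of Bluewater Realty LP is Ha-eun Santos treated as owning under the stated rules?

By sibling attribution (R2), Ha-eun Santos is treated as also owning Ingrid Santos's interest in Granite Group plc, giving 72% + 28% = 100%.
By sibling attribution (R2), Ha-eun Santos is treated as also owning Ingrid Santos's interest in Redpoint Holdings Ltd, giving 45% + 45% = 90%.
Chain via Granite Group plc (R1): 100% × 27% = 27% of Bluewater Realty LP.
Chain via Redpoint Holdings Ltd (R1): 90% × 19% = 17.1% of Bluewater Realty LP.
Aggregating (R3): 27% + 17.1% = 44.1%.

44.1%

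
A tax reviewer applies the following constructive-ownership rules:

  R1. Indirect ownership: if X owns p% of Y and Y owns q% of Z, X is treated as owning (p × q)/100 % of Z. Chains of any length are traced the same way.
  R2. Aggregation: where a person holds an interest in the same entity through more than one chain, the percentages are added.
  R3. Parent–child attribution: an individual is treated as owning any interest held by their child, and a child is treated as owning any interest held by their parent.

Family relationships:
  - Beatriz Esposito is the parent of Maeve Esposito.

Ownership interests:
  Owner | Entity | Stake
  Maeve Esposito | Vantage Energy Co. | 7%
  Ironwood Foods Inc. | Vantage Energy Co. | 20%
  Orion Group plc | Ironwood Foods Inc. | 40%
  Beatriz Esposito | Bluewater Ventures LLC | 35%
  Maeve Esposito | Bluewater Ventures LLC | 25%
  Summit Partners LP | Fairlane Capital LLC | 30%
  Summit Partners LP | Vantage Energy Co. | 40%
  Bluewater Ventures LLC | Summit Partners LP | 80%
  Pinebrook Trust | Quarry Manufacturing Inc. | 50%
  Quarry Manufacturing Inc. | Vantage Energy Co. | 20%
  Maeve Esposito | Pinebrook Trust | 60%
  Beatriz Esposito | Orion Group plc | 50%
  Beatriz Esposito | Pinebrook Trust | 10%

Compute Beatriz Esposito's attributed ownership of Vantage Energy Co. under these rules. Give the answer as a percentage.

37.2%

By parent–child attribution (R3), Beatriz Esposito is treated as also owning Maeve Esposito's interest in Pinebrook Trust, giving 10% + 60% = 70%.
By parent–child attribution (R3), Beatriz Esposito is treated as also owning Maeve Esposito's interest in Bluewater Ventures LLC, giving 35% + 25% = 60%.
By parent–child attribution (R3), Beatriz Esposito is treated as owning Maeve Esposito's 7% interest in Vantage Energy Co.
Chain via Pinebrook Trust → Quarry Manufacturing Inc. (R1): 70% × 50% × 20% = 7% of Vantage Energy Co.
Chain via Bluewater Ventures LLC → Summit Partners LP (R1): 60% × 80% × 40% = 19.2% of Vantage Energy Co.
Chain via Orion Group plc → Ironwood Foods Inc. (R1): 50% × 40% × 20% = 4% of Vantage Energy Co.
Direct interest in Vantage Energy Co: 7%.
Aggregating (R2): 7% + 19.2% + 4% + 7% = 37.2%.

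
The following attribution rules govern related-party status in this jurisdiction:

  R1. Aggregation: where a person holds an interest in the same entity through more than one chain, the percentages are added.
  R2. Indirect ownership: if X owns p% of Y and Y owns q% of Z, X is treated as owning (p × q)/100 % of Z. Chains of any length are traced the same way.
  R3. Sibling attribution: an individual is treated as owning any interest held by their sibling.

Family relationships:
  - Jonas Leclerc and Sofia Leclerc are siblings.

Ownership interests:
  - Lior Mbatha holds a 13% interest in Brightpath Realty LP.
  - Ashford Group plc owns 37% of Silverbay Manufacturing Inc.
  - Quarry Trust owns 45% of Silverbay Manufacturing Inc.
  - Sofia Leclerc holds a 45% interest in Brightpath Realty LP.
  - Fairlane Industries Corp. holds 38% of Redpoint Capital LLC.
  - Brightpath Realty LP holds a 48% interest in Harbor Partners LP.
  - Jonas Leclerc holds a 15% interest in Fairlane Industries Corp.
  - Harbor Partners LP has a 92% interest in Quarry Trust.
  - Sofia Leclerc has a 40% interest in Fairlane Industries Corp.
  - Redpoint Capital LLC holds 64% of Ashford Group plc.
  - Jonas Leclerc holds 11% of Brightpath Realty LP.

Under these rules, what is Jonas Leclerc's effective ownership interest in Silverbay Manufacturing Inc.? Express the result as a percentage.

By sibling attribution (R3), Jonas Leclerc is treated as also owning Sofia Leclerc's interest in Brightpath Realty LP, giving 11% + 45% = 56%.
By sibling attribution (R3), Jonas Leclerc is treated as also owning Sofia Leclerc's interest in Fairlane Industries Corp, giving 15% + 40% = 55%.
Chain via Brightpath Realty LP → Harbor Partners LP → Quarry Trust (R2): 56% × 48% × 92% × 45% = 11.12832% of Silverbay Manufacturing Inc.
Chain via Fairlane Industries Corp. → Redpoint Capital LLC → Ashford Group plc (R2): 55% × 38% × 64% × 37% = 4.94912% of Silverbay Manufacturing Inc.
Aggregating (R1): 11.12832% + 4.94912% = 16.07744%.

16.07744%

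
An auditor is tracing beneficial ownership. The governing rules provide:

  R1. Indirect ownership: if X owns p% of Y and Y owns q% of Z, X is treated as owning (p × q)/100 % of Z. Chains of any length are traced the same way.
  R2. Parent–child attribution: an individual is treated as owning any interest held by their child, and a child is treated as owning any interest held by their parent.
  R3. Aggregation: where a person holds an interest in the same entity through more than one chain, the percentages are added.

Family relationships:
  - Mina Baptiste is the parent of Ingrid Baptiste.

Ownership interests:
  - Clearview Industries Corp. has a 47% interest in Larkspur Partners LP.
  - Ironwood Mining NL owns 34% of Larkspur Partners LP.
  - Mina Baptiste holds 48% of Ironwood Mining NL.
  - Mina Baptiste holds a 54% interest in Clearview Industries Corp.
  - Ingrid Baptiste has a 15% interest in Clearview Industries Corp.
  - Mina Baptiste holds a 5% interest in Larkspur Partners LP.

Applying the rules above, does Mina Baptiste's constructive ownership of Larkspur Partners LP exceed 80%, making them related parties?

No

By parent–child attribution (R2), Mina Baptiste is treated as also owning Ingrid Baptiste's interest in Clearview Industries Corp, giving 54% + 15% = 69%.
Chain via Ironwood Mining NL (R1): 48% × 34% = 16.32% of Larkspur Partners LP.
Chain via Clearview Industries Corp. (R1): 69% × 47% = 32.43% of Larkspur Partners LP.
Direct interest in Larkspur Partners LP: 5%.
Aggregating (R3): 16.32% + 32.43% + 5% = 53.75%.
53.75% does not exceed the 80% threshold, so Mina is not a related party to Larkspur Partners LP.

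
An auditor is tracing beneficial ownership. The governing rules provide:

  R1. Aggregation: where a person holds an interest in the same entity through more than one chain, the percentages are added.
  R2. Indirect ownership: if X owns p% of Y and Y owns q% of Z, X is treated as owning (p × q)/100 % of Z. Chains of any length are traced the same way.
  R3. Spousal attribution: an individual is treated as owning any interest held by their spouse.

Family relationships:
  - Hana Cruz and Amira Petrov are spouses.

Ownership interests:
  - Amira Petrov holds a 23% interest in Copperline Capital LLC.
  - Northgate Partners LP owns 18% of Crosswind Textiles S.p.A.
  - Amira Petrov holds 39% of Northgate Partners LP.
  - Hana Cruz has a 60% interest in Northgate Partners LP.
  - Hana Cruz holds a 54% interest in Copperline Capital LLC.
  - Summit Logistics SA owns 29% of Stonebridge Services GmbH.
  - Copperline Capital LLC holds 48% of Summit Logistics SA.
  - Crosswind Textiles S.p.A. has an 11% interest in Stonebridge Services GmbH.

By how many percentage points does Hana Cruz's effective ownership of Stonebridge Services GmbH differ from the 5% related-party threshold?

7.6786

By spousal attribution (R3), Hana Cruz is treated as also owning Amira Petrov's interest in Northgate Partners LP, giving 60% + 39% = 99%.
By spousal attribution (R3), Hana Cruz is treated as also owning Amira Petrov's interest in Copperline Capital LLC, giving 54% + 23% = 77%.
Chain via Northgate Partners LP → Crosswind Textiles S.p.A. (R2): 99% × 18% × 11% = 1.9602% of Stonebridge Services GmbH.
Chain via Copperline Capital LLC → Summit Logistics SA (R2): 77% × 48% × 29% = 10.7184% of Stonebridge Services GmbH.
Aggregating (R1): 1.9602% + 10.7184% = 12.6786%.
12.6786% exceeds the 5% threshold by 7.6786 percentage points.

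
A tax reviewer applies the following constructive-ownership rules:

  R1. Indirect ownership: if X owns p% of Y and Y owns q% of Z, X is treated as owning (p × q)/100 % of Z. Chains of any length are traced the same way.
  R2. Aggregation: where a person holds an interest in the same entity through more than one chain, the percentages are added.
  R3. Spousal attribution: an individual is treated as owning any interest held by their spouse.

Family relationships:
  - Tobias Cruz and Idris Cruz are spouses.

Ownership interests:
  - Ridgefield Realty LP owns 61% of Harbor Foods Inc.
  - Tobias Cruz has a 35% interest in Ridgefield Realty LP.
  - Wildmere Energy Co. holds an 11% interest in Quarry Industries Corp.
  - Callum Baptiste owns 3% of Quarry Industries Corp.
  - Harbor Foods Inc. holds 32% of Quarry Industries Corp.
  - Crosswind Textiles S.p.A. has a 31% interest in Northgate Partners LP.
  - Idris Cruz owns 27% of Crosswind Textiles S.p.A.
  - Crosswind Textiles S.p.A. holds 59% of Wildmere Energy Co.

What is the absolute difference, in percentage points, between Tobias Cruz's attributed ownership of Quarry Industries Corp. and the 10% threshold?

By spousal attribution (R3), Tobias Cruz is treated as owning Idris Cruz's 27% interest in Crosswind Textiles S.p.A.
Chain via Ridgefield Realty LP → Harbor Foods Inc. (R1): 35% × 61% × 32% = 6.832% of Quarry Industries Corp.
Chain via Crosswind Textiles S.p.A. → Wildmere Energy Co. (R1): 27% × 59% × 11% = 1.7523% of Quarry Industries Corp.
Aggregating (R2): 6.832% + 1.7523% = 8.5843%.
8.5843% falls short of the 10% threshold by 1.4157 percentage points.

1.4157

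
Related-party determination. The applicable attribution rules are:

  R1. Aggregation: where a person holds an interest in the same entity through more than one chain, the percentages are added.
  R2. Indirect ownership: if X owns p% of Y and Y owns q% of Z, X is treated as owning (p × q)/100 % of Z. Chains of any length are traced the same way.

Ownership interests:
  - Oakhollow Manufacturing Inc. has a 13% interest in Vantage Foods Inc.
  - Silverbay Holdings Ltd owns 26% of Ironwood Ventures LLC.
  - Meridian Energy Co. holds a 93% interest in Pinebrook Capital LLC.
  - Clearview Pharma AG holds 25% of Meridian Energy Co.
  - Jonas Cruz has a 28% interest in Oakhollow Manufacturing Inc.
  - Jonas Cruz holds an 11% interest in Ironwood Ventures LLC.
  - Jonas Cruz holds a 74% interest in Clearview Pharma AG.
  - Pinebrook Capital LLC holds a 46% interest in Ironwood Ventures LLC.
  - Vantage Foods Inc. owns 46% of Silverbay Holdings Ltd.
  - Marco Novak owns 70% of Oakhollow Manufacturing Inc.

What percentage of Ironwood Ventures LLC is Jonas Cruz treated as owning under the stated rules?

19.349644%

Chain via Clearview Pharma AG → Meridian Energy Co. → Pinebrook Capital LLC (R2): 74% × 25% × 93% × 46% = 7.9143% of Ironwood Ventures LLC.
Chain via Oakhollow Manufacturing Inc. → Vantage Foods Inc. → Silverbay Holdings Ltd (R2): 28% × 13% × 46% × 26% = 0.435344% of Ironwood Ventures LLC.
Direct interest in Ironwood Ventures LLC: 11%.
Aggregating (R1): 7.9143% + 0.435344% + 11% = 19.349644%.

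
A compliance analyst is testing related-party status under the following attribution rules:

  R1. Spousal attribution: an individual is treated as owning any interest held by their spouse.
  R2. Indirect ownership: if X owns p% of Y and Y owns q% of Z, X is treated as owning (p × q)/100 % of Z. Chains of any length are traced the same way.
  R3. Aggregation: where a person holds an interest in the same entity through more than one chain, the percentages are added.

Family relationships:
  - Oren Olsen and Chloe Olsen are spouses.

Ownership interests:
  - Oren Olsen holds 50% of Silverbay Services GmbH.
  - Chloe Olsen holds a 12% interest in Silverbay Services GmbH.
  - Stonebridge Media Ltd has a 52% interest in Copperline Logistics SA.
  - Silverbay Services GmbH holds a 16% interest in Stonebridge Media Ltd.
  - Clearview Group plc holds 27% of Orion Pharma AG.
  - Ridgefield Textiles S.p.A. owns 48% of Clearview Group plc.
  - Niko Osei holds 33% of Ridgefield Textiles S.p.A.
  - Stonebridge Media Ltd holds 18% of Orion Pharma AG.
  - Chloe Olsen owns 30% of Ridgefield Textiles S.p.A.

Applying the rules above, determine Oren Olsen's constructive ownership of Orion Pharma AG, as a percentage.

By spousal attribution (R1), Oren Olsen is treated as also owning Chloe Olsen's interest in Silverbay Services GmbH, giving 50% + 12% = 62%.
By spousal attribution (R1), Oren Olsen is treated as owning Chloe Olsen's 30% interest in Ridgefield Textiles S.p.A.
Chain via Silverbay Services GmbH → Stonebridge Media Ltd (R2): 62% × 16% × 18% = 1.7856% of Orion Pharma AG.
Chain via Ridgefield Textiles S.p.A. → Clearview Group plc (R2): 30% × 48% × 27% = 3.888% of Orion Pharma AG.
Aggregating (R3): 1.7856% + 3.888% = 5.6736%.

5.6736%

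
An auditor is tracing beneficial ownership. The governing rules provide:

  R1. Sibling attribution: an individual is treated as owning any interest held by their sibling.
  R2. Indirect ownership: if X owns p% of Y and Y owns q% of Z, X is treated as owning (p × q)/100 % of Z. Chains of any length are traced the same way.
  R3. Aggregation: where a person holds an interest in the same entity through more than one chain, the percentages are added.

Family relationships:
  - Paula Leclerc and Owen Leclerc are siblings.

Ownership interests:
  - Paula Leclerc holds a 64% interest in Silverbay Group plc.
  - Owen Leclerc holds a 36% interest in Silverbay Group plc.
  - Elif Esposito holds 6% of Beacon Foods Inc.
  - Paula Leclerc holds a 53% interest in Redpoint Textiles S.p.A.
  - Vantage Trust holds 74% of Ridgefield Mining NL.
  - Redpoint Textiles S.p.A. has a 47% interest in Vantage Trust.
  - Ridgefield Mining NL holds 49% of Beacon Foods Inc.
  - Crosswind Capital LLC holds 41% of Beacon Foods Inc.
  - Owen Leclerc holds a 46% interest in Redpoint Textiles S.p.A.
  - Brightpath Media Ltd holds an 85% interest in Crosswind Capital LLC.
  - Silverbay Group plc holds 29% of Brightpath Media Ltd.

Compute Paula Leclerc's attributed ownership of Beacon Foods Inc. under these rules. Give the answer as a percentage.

By sibling attribution (R1), Paula Leclerc is treated as also owning Owen Leclerc's interest in Silverbay Group plc, giving 64% + 36% = 100%.
By sibling attribution (R1), Paula Leclerc is treated as also owning Owen Leclerc's interest in Redpoint Textiles S.p.A, giving 53% + 46% = 99%.
Chain via Silverbay Group plc → Brightpath Media Ltd → Crosswind Capital LLC (R2): 100% × 29% × 85% × 41% = 10.1065% of Beacon Foods Inc.
Chain via Redpoint Textiles S.p.A. → Vantage Trust → Ridgefield Mining NL (R2): 99% × 47% × 74% × 49% = 16.871778% of Beacon Foods Inc.
Aggregating (R3): 10.1065% + 16.871778% = 26.978278%.

26.978278%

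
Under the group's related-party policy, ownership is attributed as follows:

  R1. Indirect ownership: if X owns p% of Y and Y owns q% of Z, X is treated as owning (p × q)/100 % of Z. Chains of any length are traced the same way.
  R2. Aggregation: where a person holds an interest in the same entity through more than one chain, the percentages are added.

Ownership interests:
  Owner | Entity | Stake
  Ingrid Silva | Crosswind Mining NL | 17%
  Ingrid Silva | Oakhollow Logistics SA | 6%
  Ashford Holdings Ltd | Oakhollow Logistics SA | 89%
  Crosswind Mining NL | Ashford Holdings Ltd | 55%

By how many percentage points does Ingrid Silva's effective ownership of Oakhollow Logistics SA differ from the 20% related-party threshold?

5.6785

Chain via Crosswind Mining NL → Ashford Holdings Ltd (R1): 17% × 55% × 89% = 8.3215% of Oakhollow Logistics SA.
Direct interest in Oakhollow Logistics SA: 6%.
Aggregating (R2): 8.3215% + 6% = 14.3215%.
14.3215% falls short of the 20% threshold by 5.6785 percentage points.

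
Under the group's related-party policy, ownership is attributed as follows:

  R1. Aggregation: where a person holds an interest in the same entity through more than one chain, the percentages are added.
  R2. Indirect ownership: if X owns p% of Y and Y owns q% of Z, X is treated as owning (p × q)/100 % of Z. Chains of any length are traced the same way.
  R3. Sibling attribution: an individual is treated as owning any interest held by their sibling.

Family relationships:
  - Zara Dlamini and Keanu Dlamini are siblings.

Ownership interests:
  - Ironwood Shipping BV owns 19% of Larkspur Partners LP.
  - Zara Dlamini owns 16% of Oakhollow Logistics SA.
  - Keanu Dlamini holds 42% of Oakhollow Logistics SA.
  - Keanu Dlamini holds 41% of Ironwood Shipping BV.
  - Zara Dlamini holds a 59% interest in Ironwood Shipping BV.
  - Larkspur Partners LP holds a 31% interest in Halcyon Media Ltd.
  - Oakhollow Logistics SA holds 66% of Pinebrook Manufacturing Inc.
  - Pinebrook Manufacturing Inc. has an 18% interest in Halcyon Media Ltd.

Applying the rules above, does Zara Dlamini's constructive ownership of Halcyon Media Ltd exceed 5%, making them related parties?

By sibling attribution (R3), Zara Dlamini is treated as also owning Keanu Dlamini's interest in Oakhollow Logistics SA, giving 16% + 42% = 58%.
By sibling attribution (R3), Zara Dlamini is treated as also owning Keanu Dlamini's interest in Ironwood Shipping BV, giving 59% + 41% = 100%.
Chain via Oakhollow Logistics SA → Pinebrook Manufacturing Inc. (R2): 58% × 66% × 18% = 6.8904% of Halcyon Media Ltd.
Chain via Ironwood Shipping BV → Larkspur Partners LP (R2): 100% × 19% × 31% = 5.89% of Halcyon Media Ltd.
Aggregating (R1): 6.8904% + 5.89% = 12.7804%.
12.7804% exceeds the 5% threshold, so Zara is a related party to Halcyon Media Ltd.

Yes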